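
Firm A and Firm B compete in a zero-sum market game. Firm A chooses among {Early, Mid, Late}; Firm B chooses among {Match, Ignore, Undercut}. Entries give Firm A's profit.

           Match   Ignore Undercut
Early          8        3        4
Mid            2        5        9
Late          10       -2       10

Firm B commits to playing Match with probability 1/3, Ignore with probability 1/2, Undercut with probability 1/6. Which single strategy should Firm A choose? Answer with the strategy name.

Expected payoff of Early: (1/3)·8 + (1/2)·3 + (1/6)·4 = 29/6.
Expected payoff of Mid: (1/3)·2 + (1/2)·5 + (1/6)·9 = 14/3.
Expected payoff of Late: (1/3)·10 + (1/2)·(-2) + (1/6)·10 = 4.
The largest is 29/6, so Firm A's best response is Early.

Early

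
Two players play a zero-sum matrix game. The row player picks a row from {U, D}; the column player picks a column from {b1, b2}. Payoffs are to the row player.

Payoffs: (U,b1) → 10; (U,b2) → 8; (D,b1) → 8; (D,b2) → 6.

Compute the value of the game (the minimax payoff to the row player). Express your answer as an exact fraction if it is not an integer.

8

Row minima: U → 8, D → 6; maximin = 8.
Column maxima: b1 → 10, b2 → 8; minimax = 8.
Since maximin = minimax = 8, there is a saddle point and the value is 8.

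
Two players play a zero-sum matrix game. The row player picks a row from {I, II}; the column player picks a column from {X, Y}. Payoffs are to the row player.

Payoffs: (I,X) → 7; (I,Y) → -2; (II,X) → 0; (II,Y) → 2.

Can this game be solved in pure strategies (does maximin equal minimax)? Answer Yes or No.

No

Row minima: I → -2, II → 0; maximin = 0.
Column maxima: X → 7, Y → 2; minimax = 2.
0 ≠ 2, so no pure-strategy equilibrium exists.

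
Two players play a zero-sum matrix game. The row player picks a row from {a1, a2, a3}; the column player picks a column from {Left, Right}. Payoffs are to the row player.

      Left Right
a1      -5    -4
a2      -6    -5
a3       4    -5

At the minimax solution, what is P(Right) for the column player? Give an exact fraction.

9/10

Row minima: a1 → -5, a2 → -6, a3 → -5; maximin = -5.
Column maxima: Left → 4, Right → -4; minimax = -4.
-5 ≠ -4, so there is no saddle point; optimal play is mixed.
a2 is strictly dominated by a1, so the row player never plays it.
On the remaining 2×2 (a1, a3 vs Left, Right):
Let the row player play a1 with probability p. Expected payoff against Left: (-5)p + 4(1−p) = −9p + 4; against Right: (-4)p + (-5)(1−p) = p − 5.
Setting these equal: −9p + 4 = p − 5 ⇒ −10p = -9 ⇒ p = 9/10, and the value is (-9)·(9/10) + 4 = -41/10.
For the column player: with q = P(Left), equating a1's and a3's payoffs gives −q − 4 = 9q − 5 ⇒ q = 1/10.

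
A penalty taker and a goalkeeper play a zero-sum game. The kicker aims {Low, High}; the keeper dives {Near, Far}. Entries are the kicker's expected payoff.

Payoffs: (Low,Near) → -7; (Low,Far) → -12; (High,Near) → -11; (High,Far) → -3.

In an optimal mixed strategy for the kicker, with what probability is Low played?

Row minima: Low → -12, High → -11; maximin = -11.
Column maxima: Near → -7, Far → -3; minimax = -7.
-11 ≠ -7, so there is no saddle point; optimal play is mixed.
Let the kicker play Low with probability p. Expected payoff against Near: (-7)p + (-11)(1−p) = 4p − 11; against Far: (-12)p + (-3)(1−p) = −9p − 3.
Setting these equal: 4p − 11 = −9p − 3 ⇒ 13p = 8 ⇒ p = 8/13, and the value is (4)·(8/13) − 11 = -111/13.
For the keeper: with q = P(Near), equating Low's and High's payoffs gives 5q − 12 = −8q − 3 ⇒ q = 9/13.

8/13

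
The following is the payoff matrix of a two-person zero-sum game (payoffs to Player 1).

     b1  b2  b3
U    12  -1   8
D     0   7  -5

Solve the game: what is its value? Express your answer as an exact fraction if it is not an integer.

Row minima: U → -1, D → -5; maximin = -1.
Column maxima: b1 → 12, b2 → 7, b3 → 8; minimax = 7.
-1 ≠ 7, so there is no saddle point; optimal play is mixed.
b1 is strictly dominated by b3 (it gives Player 1 strictly more in every row), so Player 2 never plays it.
On the remaining 2×2 (U, D vs b2, b3):
Let Player 1 play U with probability p. Expected payoff against b2: (-1)p + 7(1−p) = −8p + 7; against b3: 8p + (-5)(1−p) = 13p − 5.
Setting these equal: −8p + 7 = 13p − 5 ⇒ −21p = -12 ⇒ p = 4/7, and the value is (-8)·(4/7) + 7 = 17/7.
For Player 2: with q = P(b2), equating U's and D's payoffs gives −9q + 8 = 12q − 5 ⇒ q = 13/21.

17/7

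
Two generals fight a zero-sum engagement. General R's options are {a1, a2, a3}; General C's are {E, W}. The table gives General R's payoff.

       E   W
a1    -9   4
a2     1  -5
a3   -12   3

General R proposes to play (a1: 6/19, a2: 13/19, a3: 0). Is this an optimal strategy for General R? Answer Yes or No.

Against E this mix gives (6/19)·(-9) + (13/19)·1 = -41/19.
Against W this mix gives (6/19)·4 + (13/19)·(-5) = -41/19.
All of General C's active replies (E, W) yield -41/19, and no column does worse for General R. The mix makes General C indifferent and guarantees -41/19, so it is optimal.

Yes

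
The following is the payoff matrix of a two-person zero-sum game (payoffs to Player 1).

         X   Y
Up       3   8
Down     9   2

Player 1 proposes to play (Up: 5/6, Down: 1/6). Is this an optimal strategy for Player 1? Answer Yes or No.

No

Against X this mix gives (5/6)·3 + (1/6)·9 = 4.
Against Y this mix gives (5/6)·8 + (1/6)·2 = 7.
Player 2 will play X, holding Player 1 to 4. Shifting weight toward the row that does better against X would raise this floor (the equalizing mix achieves 11/2 against both X and Y), so the proposed strategy is not optimal.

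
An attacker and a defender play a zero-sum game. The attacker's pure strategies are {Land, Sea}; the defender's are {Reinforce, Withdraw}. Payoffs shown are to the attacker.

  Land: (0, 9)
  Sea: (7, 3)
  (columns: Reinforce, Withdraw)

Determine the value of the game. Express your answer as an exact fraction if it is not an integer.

63/13

Row minima: Land → 0, Sea → 3; maximin = 3.
Column maxima: Reinforce → 7, Withdraw → 9; minimax = 7.
3 ≠ 7, so there is no saddle point; optimal play is mixed.
Let the attacker play Land with probability p. Expected payoff against Reinforce: 0p + 7(1−p) = −7p + 7; against Withdraw: 9p + 3(1−p) = 6p + 3.
Setting these equal: −7p + 7 = 6p + 3 ⇒ −13p = -4 ⇒ p = 4/13, and the value is (-7)·(4/13) + 7 = 63/13.
For the defender: with q = P(Reinforce), equating Land's and Sea's payoffs gives −9q + 9 = 4q + 3 ⇒ q = 6/13.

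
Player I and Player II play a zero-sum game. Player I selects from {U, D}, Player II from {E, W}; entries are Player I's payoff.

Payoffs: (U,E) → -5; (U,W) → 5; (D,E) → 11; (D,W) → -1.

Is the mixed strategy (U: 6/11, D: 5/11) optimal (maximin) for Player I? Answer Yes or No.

Yes

Against E this mix gives (6/11)·(-5) + (5/11)·11 = 25/11.
Against W this mix gives (6/11)·5 + (5/11)·(-1) = 25/11.
All of Player II's active replies (E, W) yield 25/11, and no column does worse for Player I. The mix makes Player II indifferent and guarantees 25/11, so it is optimal.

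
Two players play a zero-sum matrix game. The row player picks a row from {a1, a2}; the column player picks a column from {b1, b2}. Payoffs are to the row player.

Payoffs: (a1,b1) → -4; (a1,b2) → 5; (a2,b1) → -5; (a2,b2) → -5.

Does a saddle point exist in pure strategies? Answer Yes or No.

Row minima: a1 → -4, a2 → -5; maximin = -4.
Column maxima: b1 → -4, b2 → 5; minimax = -4.
maximin = minimax = -4, so a saddle point exists.

Yes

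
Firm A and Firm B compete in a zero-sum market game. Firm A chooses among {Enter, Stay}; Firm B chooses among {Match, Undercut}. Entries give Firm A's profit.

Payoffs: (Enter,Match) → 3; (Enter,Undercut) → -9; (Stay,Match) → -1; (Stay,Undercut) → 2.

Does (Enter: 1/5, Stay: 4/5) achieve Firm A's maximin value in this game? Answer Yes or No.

Against Match this mix gives (1/5)·3 + (4/5)·(-1) = -1/5.
Against Undercut this mix gives (1/5)·(-9) + (4/5)·2 = -1/5.
All of Firm B's active replies (Match, Undercut) yield -1/5, and no column does worse for Firm A. The mix makes Firm B indifferent and guarantees -1/5, so it is optimal.

Yes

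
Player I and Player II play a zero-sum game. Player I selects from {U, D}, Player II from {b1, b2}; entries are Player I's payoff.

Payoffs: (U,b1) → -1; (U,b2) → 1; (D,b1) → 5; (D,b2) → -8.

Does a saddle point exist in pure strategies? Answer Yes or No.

Row minima: U → -1, D → -8; maximin = -1.
Column maxima: b1 → 5, b2 → 1; minimax = 1.
-1 ≠ 1, so no pure-strategy equilibrium exists.

No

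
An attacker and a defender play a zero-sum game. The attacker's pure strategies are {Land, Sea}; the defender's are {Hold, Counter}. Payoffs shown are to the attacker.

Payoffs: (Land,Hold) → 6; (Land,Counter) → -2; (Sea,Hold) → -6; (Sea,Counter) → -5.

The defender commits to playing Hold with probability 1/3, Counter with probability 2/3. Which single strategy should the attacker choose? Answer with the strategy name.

Land

Expected payoff of Land: (1/3)·6 + (2/3)·(-2) = 2/3.
Expected payoff of Sea: (1/3)·(-6) + (2/3)·(-5) = -16/3.
The largest is 2/3, so the attacker's best response is Land.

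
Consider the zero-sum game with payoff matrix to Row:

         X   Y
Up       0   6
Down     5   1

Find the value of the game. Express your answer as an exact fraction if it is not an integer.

Row minima: Up → 0, Down → 1; maximin = 1.
Column maxima: X → 5, Y → 6; minimax = 5.
1 ≠ 5, so there is no saddle point; optimal play is mixed.
Let Row play Up with probability p. Expected payoff against X: 0p + 5(1−p) = −5p + 5; against Y: 6p + 1(1−p) = 5p + 1.
Setting these equal: −5p + 5 = 5p + 1 ⇒ −10p = -4 ⇒ p = 2/5, and the value is (-5)·(2/5) + 5 = 3.
For Column: with q = P(X), equating Up's and Down's payoffs gives −6q + 6 = 4q + 1 ⇒ q = 1/2.

3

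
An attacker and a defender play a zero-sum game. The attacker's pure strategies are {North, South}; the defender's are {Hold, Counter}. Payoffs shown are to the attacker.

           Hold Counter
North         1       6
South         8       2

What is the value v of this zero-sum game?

Row minima: North → 1, South → 2; maximin = 2.
Column maxima: Hold → 8, Counter → 6; minimax = 6.
2 ≠ 6, so there is no saddle point; optimal play is mixed.
Let the attacker play North with probability p. Expected payoff against Hold: 1p + 8(1−p) = −7p + 8; against Counter: 6p + 2(1−p) = 4p + 2.
Setting these equal: −7p + 8 = 4p + 2 ⇒ −11p = -6 ⇒ p = 6/11, and the value is (-7)·(6/11) + 8 = 46/11.
For the defender: with q = P(Hold), equating North's and South's payoffs gives −5q + 6 = 6q + 2 ⇒ q = 4/11.

46/11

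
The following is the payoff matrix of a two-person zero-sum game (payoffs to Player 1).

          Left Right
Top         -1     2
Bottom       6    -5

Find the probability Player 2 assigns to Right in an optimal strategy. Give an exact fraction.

Row minima: Top → -1, Bottom → -5; maximin = -1.
Column maxima: Left → 6, Right → 2; minimax = 2.
-1 ≠ 2, so there is no saddle point; optimal play is mixed.
Let Player 1 play Top with probability p. Expected payoff against Left: (-1)p + 6(1−p) = −7p + 6; against Right: 2p + (-5)(1−p) = 7p − 5.
Setting these equal: −7p + 6 = 7p − 5 ⇒ −14p = -11 ⇒ p = 11/14, and the value is (-7)·(11/14) + 6 = 1/2.
For Player 2: with q = P(Left), equating Top's and Bottom's payoffs gives −3q + 2 = 11q − 5 ⇒ q = 1/2.

1/2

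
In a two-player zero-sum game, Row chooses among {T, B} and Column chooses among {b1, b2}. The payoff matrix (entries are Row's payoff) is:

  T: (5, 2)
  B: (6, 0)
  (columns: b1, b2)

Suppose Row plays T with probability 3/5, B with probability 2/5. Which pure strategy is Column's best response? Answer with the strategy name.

b2

If Column plays b1, Row's expected payoff is (3/5)·5 + (2/5)·6 = 27/5.
If Column plays b2, Row's expected payoff is (3/5)·2 + (2/5)·0 = 6/5.
Column minimizes Row's payoff; the smallest is 6/5, so the best response is b2.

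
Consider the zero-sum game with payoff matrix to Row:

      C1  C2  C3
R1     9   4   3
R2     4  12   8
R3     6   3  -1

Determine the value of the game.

Row minima: R1 → 3, R2 → 4, R3 → -1; maximin = 4.
Column maxima: C1 → 9, C2 → 12, C3 → 8; minimax = 8.
4 ≠ 8, so there is no saddle point; optimal play is mixed.
R3 is strictly dominated by R1, so Row never plays it.
C2 is strictly dominated by C3 (it gives Row strictly more in every row), so Column never plays it.
On the remaining 2×2 (R1, R2 vs C1, C3):
Let Row play R1 with probability p. Expected payoff against C1: 9p + 4(1−p) = 5p + 4; against C3: 3p + 8(1−p) = −5p + 8.
Setting these equal: 5p + 4 = −5p + 8 ⇒ 10p = 4 ⇒ p = 2/5, and the value is (5)·(2/5) + 4 = 6.
For Column: with q = P(C1), equating R1's and R2's payoffs gives 6q + 3 = −4q + 8 ⇒ q = 1/2.

6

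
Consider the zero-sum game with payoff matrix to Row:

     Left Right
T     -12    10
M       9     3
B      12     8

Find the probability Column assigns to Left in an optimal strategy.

1/13

Row minima: T → -12, M → 3, B → 8; maximin = 8.
Column maxima: Left → 12, Right → 10; minimax = 10.
8 ≠ 10, so there is no saddle point; optimal play is mixed.
M is strictly dominated by B, so Row never plays it.
On the remaining 2×2 (T, B vs Left, Right):
Let Row play T with probability p. Expected payoff against Left: (-12)p + 12(1−p) = −24p + 12; against Right: 10p + 8(1−p) = 2p + 8.
Setting these equal: −24p + 12 = 2p + 8 ⇒ −26p = -4 ⇒ p = 2/13, and the value is (-24)·(2/13) + 12 = 108/13.
For Column: with q = P(Left), equating T's and B's payoffs gives −22q + 10 = 4q + 8 ⇒ q = 1/13.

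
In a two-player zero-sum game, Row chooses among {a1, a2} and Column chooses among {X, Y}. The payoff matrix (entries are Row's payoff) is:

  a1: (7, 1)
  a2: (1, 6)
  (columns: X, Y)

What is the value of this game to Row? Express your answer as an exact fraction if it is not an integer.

Row minima: a1 → 1, a2 → 1; maximin = 1.
Column maxima: X → 7, Y → 6; minimax = 6.
1 ≠ 6, so there is no saddle point; optimal play is mixed.
Let Row play a1 with probability p. Expected payoff against X: 7p + 1(1−p) = 6p + 1; against Y: 1p + 6(1−p) = −5p + 6.
Setting these equal: 6p + 1 = −5p + 6 ⇒ 11p = 5 ⇒ p = 5/11, and the value is (6)·(5/11) + 1 = 41/11.
For Column: with q = P(X), equating a1's and a2's payoffs gives 6q + 1 = −5q + 6 ⇒ q = 5/11.

41/11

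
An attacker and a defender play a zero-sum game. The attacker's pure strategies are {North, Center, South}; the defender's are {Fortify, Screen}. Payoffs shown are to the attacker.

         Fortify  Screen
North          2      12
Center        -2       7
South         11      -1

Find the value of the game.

67/11

Row minima: North → 2, Center → -2, South → -1; maximin = 2.
Column maxima: Fortify → 11, Screen → 12; minimax = 11.
2 ≠ 11, so there is no saddle point; optimal play is mixed.
Center is strictly dominated by North, so the attacker never plays it.
On the remaining 2×2 (North, South vs Fortify, Screen):
Let the attacker play North with probability p. Expected payoff against Fortify: 2p + 11(1−p) = −9p + 11; against Screen: 12p + (-1)(1−p) = 13p − 1.
Setting these equal: −9p + 11 = 13p − 1 ⇒ −22p = -12 ⇒ p = 6/11, and the value is (-9)·(6/11) + 11 = 67/11.
For the defender: with q = P(Fortify), equating North's and South's payoffs gives −10q + 12 = 12q − 1 ⇒ q = 13/22.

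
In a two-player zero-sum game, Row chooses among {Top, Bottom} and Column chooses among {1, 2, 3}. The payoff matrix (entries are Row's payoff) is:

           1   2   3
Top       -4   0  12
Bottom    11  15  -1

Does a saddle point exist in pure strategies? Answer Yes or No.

No

Row minima: Top → -4, Bottom → -1; maximin = -1.
Column maxima: 1 → 11, 2 → 15, 3 → 12; minimax = 11.
-1 ≠ 11, so no pure-strategy equilibrium exists.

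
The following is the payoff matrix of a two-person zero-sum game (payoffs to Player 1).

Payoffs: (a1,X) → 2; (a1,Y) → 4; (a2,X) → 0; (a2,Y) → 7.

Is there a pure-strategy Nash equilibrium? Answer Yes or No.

Yes

Row minima: a1 → 2, a2 → 0; maximin = 2.
Column maxima: X → 2, Y → 7; minimax = 2.
maximin = minimax = 2, so a saddle point exists.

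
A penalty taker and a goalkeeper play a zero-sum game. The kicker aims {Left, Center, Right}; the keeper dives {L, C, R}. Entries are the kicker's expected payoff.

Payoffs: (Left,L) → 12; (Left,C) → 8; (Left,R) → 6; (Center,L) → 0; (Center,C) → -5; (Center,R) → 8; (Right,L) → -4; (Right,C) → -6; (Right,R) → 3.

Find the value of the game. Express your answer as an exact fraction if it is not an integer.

Row minima: Left → 6, Center → -5, Right → -6; maximin = 6.
Column maxima: L → 12, C → 8, R → 8; minimax = 8.
6 ≠ 8, so there is no saddle point; optimal play is mixed.
Right is strictly dominated by Left, so the kicker never plays it.
L is strictly dominated by C (it gives the kicker strictly more in every row), so the keeper never plays it.
On the remaining 2×2 (Left, Center vs C, R):
Let the kicker play Left with probability p. Expected payoff against C: 8p + (-5)(1−p) = 13p − 5; against R: 6p + 8(1−p) = −2p + 8.
Setting these equal: 13p − 5 = −2p + 8 ⇒ 15p = 13 ⇒ p = 13/15, and the value is (13)·(13/15) − 5 = 94/15.
For the keeper: with q = P(C), equating Left's and Center's payoffs gives 2q + 6 = −13q + 8 ⇒ q = 2/15.

94/15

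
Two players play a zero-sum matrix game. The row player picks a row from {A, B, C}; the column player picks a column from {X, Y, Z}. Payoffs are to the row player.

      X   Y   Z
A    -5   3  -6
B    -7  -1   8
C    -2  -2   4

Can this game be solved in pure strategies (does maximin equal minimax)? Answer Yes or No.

Row minima: A → -6, B → -7, C → -2; maximin = -2.
Column maxima: X → -2, Y → 3, Z → 8; minimax = -2.
maximin = minimax = -2, so a saddle point exists.

Yes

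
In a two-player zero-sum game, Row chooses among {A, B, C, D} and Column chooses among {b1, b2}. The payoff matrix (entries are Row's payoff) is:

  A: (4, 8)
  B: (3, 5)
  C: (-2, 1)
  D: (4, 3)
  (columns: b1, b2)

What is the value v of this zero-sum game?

Row minima: A → 4, B → 3, C → -2, D → 3; maximin = 4.
Column maxima: b1 → 4, b2 → 8; minimax = 4.
Since maximin = minimax = 4, there is a saddle point and the value is 4.

4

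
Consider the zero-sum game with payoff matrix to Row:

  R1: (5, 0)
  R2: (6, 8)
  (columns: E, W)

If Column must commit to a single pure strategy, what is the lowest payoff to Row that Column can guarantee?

6

Column maxima: E → 6, W → 8.
The smallest of these is 6.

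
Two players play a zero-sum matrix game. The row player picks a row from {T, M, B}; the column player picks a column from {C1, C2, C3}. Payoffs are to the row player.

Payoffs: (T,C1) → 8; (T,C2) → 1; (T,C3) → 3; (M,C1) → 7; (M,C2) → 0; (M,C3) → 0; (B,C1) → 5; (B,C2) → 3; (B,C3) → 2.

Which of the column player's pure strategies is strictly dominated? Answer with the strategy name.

C1

C2 holds the row player's payoff strictly below C1 in every row: 1 < 8, 0 < 7, 3 < 5.
So C1 is strictly dominated for the column player.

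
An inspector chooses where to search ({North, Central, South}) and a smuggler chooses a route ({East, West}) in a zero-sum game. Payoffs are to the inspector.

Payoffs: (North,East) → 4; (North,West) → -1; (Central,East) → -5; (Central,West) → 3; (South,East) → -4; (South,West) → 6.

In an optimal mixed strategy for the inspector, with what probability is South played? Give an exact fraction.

Row minima: North → -1, Central → -5, South → -4; maximin = -1.
Column maxima: East → 4, West → 6; minimax = 4.
-1 ≠ 4, so there is no saddle point; optimal play is mixed.
Central is strictly dominated by South, so the inspector never plays it.
On the remaining 2×2 (North, South vs East, West):
Let the inspector play North with probability p. Expected payoff against East: 4p + (-4)(1−p) = 8p − 4; against West: (-1)p + 6(1−p) = −7p + 6.
Setting these equal: 8p − 4 = −7p + 6 ⇒ 15p = 10 ⇒ p = 2/3, and the value is (8)·(2/3) − 4 = 4/3.
For the smuggler: with q = P(East), equating North's and South's payoffs gives 5q − 1 = −10q + 6 ⇒ q = 7/15.

1/3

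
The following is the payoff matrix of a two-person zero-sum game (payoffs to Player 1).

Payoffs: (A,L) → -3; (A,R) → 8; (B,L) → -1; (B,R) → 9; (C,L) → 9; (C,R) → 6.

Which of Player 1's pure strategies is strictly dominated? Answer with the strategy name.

A

B gives a strictly higher payoff than A against every column: -1 > -3, 9 > 8.
So A is strictly dominated and Player 1 never plays it.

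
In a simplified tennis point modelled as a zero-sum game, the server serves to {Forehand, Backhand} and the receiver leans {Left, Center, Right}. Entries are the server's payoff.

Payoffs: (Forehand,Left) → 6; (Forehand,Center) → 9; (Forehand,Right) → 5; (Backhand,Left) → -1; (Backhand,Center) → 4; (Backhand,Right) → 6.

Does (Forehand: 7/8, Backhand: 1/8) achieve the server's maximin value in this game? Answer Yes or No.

Yes

Against Left this mix gives (7/8)·6 + (1/8)·(-1) = 41/8.
Against Center this mix gives (7/8)·9 + (1/8)·4 = 67/8.
Against Right this mix gives (7/8)·5 + (1/8)·6 = 41/8.
All of the receiver's active replies (Left, Right) yield 41/8, and no column does worse for the server. The mix makes the receiver indifferent and guarantees 41/8, so it is optimal.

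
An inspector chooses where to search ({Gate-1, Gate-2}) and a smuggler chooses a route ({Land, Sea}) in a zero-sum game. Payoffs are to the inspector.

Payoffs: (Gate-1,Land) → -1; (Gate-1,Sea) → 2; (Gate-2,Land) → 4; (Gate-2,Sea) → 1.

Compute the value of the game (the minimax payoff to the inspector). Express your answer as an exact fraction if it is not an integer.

Row minima: Gate-1 → -1, Gate-2 → 1; maximin = 1.
Column maxima: Land → 4, Sea → 2; minimax = 2.
1 ≠ 2, so there is no saddle point; optimal play is mixed.
Let the inspector play Gate-1 with probability p. Expected payoff against Land: (-1)p + 4(1−p) = −5p + 4; against Sea: 2p + 1(1−p) = p + 1.
Setting these equal: −5p + 4 = p + 1 ⇒ −6p = -3 ⇒ p = 1/2, and the value is (-5)·(1/2) + 4 = 3/2.
For the smuggler: with q = P(Land), equating Gate-1's and Gate-2's payoffs gives −3q + 2 = 3q + 1 ⇒ q = 1/6.

3/2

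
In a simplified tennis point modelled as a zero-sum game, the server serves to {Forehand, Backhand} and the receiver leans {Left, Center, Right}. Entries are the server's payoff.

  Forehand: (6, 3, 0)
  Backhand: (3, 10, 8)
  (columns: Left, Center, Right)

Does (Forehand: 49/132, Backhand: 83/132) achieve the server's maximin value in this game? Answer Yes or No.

Against Left this mix gives (49/132)·6 + (83/132)·3 = 181/44.
Against Center this mix gives (49/132)·3 + (83/132)·10 = 977/132.
Against Right this mix gives (49/132)·0 + (83/132)·8 = 166/33.
The receiver will play Left, holding the server to 181/44. Shifting weight toward the row that does better against Left would raise this floor (the equalizing mix achieves 48/11 against both Left and Right), so the proposed strategy is not optimal.

No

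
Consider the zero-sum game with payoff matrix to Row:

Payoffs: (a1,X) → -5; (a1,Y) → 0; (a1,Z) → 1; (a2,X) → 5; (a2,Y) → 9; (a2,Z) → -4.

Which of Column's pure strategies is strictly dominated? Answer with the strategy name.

Y

X holds Row's payoff strictly below Y in every row: -5 < 0, 5 < 9.
So Y is strictly dominated for Column.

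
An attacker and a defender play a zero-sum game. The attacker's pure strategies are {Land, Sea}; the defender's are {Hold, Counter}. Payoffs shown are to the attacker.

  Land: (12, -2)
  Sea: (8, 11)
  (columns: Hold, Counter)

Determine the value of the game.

Row minima: Land → -2, Sea → 8; maximin = 8.
Column maxima: Hold → 12, Counter → 11; minimax = 11.
8 ≠ 11, so there is no saddle point; optimal play is mixed.
Let the attacker play Land with probability p. Expected payoff against Hold: 12p + 8(1−p) = 4p + 8; against Counter: (-2)p + 11(1−p) = −13p + 11.
Setting these equal: 4p + 8 = −13p + 11 ⇒ 17p = 3 ⇒ p = 3/17, and the value is (4)·(3/17) + 8 = 148/17.
For the defender: with q = P(Hold), equating Land's and Sea's payoffs gives 14q − 2 = −3q + 11 ⇒ q = 13/17.

148/17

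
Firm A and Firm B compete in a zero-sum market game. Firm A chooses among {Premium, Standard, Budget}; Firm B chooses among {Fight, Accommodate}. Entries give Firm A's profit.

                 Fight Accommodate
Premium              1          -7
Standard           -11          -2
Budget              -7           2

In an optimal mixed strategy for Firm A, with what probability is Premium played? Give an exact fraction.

Row minima: Premium → -7, Standard → -11, Budget → -7; maximin = -7.
Column maxima: Fight → 1, Accommodate → 2; minimax = 1.
-7 ≠ 1, so there is no saddle point; optimal play is mixed.
Standard is strictly dominated by Budget, so Firm A never plays it.
On the remaining 2×2 (Premium, Budget vs Fight, Accommodate):
Let Firm A play Premium with probability p. Expected payoff against Fight: 1p + (-7)(1−p) = 8p − 7; against Accommodate: (-7)p + 2(1−p) = −9p + 2.
Setting these equal: 8p − 7 = −9p + 2 ⇒ 17p = 9 ⇒ p = 9/17, and the value is (8)·(9/17) − 7 = -47/17.
For Firm B: with q = P(Fight), equating Premium's and Budget's payoffs gives 8q − 7 = −9q + 2 ⇒ q = 9/17.

9/17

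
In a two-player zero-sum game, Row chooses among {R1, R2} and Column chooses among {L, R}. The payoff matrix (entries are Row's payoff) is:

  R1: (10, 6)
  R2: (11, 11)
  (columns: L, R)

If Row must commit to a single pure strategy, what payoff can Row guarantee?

Row minima: R1 → 6, R2 → 11.
The best of these is 11.

11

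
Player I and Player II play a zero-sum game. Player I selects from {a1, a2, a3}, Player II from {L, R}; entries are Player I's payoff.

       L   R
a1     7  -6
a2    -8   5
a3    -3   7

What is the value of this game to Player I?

Row minima: a1 → -6, a2 → -8, a3 → -3; maximin = -3.
Column maxima: L → 7, R → 7; minimax = 7.
-3 ≠ 7, so there is no saddle point; optimal play is mixed.
a2 is strictly dominated by a3, so Player I never plays it.
On the remaining 2×2 (a1, a3 vs L, R):
Let Player I play a1 with probability p. Expected payoff against L: 7p + (-3)(1−p) = 10p − 3; against R: (-6)p + 7(1−p) = −13p + 7.
Setting these equal: 10p − 3 = −13p + 7 ⇒ 23p = 10 ⇒ p = 10/23, and the value is (10)·(10/23) − 3 = 31/23.
For Player II: with q = P(L), equating a1's and a3's payoffs gives 13q − 6 = −10q + 7 ⇒ q = 13/23.

31/23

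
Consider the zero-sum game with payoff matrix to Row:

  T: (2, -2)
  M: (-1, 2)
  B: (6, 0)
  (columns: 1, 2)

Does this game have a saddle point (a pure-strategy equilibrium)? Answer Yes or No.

Row minima: T → -2, M → -1, B → 0; maximin = 0.
Column maxima: 1 → 6, 2 → 2; minimax = 2.
0 ≠ 2, so no pure-strategy equilibrium exists.

No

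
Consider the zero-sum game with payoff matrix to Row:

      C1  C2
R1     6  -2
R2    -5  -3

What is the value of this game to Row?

-2

Row minima: R1 → -2, R2 → -5; maximin = -2.
Column maxima: C1 → 6, C2 → -2; minimax = -2.
Since maximin = minimax = -2, there is a saddle point and the value is -2.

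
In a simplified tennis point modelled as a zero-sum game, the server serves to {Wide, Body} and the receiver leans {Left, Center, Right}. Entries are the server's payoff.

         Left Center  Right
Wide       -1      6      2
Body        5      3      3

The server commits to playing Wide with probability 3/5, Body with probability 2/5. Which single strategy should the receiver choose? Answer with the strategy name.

If the receiver plays Left, the server's expected payoff is (3/5)·(-1) + (2/5)·5 = 7/5.
If the receiver plays Center, the server's expected payoff is (3/5)·6 + (2/5)·3 = 24/5.
If the receiver plays Right, the server's expected payoff is (3/5)·2 + (2/5)·3 = 12/5.
The receiver minimizes the server's payoff; the smallest is 7/5, so the best response is Left.

Left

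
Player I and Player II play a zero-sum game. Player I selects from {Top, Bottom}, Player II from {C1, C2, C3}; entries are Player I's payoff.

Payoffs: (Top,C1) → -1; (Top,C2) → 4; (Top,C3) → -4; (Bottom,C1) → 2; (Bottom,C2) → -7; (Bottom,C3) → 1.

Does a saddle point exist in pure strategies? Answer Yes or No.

Row minima: Top → -4, Bottom → -7; maximin = -4.
Column maxima: C1 → 2, C2 → 4, C3 → 1; minimax = 1.
-4 ≠ 1, so no pure-strategy equilibrium exists.

No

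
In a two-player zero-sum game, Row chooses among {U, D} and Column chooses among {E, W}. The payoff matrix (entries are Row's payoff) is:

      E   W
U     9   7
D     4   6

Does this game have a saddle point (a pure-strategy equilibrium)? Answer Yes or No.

Yes

Row minima: U → 7, D → 4; maximin = 7.
Column maxima: E → 9, W → 7; minimax = 7.
maximin = minimax = 7, so a saddle point exists.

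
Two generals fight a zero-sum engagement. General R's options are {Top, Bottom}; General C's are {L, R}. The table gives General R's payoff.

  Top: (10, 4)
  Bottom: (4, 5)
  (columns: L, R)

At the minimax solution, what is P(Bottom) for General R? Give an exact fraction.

6/7

Row minima: Top → 4, Bottom → 4; maximin = 4.
Column maxima: L → 10, R → 5; minimax = 5.
4 ≠ 5, so there is no saddle point; optimal play is mixed.
Let General R play Top with probability p. Expected payoff against L: 10p + 4(1−p) = 6p + 4; against R: 4p + 5(1−p) = −p + 5.
Setting these equal: 6p + 4 = −p + 5 ⇒ 7p = 1 ⇒ p = 1/7, and the value is (6)·(1/7) + 4 = 34/7.
For General C: with q = P(L), equating Top's and Bottom's payoffs gives 6q + 4 = −q + 5 ⇒ q = 1/7.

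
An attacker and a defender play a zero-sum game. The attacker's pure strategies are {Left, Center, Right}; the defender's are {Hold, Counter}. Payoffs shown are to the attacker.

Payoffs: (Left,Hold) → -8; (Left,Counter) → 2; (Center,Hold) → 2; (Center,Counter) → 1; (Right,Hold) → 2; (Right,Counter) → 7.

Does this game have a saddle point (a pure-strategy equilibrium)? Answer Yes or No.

Yes

Row minima: Left → -8, Center → 1, Right → 2; maximin = 2.
Column maxima: Hold → 2, Counter → 7; minimax = 2.
maximin = minimax = 2, so a saddle point exists.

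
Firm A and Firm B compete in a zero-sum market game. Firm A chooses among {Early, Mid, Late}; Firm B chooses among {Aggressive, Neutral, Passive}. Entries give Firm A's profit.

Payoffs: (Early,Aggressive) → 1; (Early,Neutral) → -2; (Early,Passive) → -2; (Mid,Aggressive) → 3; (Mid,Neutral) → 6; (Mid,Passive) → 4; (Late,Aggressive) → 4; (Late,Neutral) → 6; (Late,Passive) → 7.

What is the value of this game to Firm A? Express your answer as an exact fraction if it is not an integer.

Row minima: Early → -2, Mid → 3, Late → 4; maximin = 4.
Column maxima: Aggressive → 4, Neutral → 6, Passive → 7; minimax = 4.
Since maximin = minimax = 4, there is a saddle point and the value is 4.

4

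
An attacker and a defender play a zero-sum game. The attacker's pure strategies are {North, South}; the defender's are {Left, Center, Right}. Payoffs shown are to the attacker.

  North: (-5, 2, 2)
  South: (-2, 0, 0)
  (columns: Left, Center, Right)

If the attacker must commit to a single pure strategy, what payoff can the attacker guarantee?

-2

Row minima: North → -5, South → -2.
The best of these is -2.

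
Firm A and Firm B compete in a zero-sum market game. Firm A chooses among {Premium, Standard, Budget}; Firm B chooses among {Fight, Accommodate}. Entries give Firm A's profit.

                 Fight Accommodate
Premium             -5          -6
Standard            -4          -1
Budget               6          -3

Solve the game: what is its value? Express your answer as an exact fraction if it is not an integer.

Row minima: Premium → -6, Standard → -4, Budget → -3; maximin = -3.
Column maxima: Fight → 6, Accommodate → -1; minimax = -1.
-3 ≠ -1, so there is no saddle point; optimal play is mixed.
Premium is strictly dominated by Standard, so Firm A never plays it.
On the remaining 2×2 (Standard, Budget vs Fight, Accommodate):
Let Firm A play Standard with probability p. Expected payoff against Fight: (-4)p + 6(1−p) = −10p + 6; against Accommodate: (-1)p + (-3)(1−p) = 2p − 3.
Setting these equal: −10p + 6 = 2p − 3 ⇒ −12p = -9 ⇒ p = 3/4, and the value is (-10)·(3/4) + 6 = -3/2.
For Firm B: with q = P(Fight), equating Standard's and Budget's payoffs gives −3q − 1 = 9q − 3 ⇒ q = 1/6.

-3/2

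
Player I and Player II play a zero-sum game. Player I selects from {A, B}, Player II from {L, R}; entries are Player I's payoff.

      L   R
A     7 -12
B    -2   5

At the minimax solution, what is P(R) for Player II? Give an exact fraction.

Row minima: A → -12, B → -2; maximin = -2.
Column maxima: L → 7, R → 5; minimax = 5.
-2 ≠ 5, so there is no saddle point; optimal play is mixed.
Let Player I play A with probability p. Expected payoff against L: 7p + (-2)(1−p) = 9p − 2; against R: (-12)p + 5(1−p) = −17p + 5.
Setting these equal: 9p − 2 = −17p + 5 ⇒ 26p = 7 ⇒ p = 7/26, and the value is (9)·(7/26) − 2 = 11/26.
For Player II: with q = P(L), equating A's and B's payoffs gives 19q − 12 = −7q + 5 ⇒ q = 17/26.

9/26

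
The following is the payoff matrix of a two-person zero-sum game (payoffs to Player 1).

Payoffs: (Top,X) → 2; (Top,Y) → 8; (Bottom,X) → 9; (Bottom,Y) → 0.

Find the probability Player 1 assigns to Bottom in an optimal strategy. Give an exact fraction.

Row minima: Top → 2, Bottom → 0; maximin = 2.
Column maxima: X → 9, Y → 8; minimax = 8.
2 ≠ 8, so there is no saddle point; optimal play is mixed.
Let Player 1 play Top with probability p. Expected payoff against X: 2p + 9(1−p) = −7p + 9; against Y: 8p + 0(1−p) = 8p.
Setting these equal: −7p + 9 = 8p ⇒ −15p = -9 ⇒ p = 3/5, and the value is (-7)·(3/5) + 9 = 24/5.
For Player 2: with q = P(X), equating Top's and Bottom's payoffs gives −6q + 8 = 9q ⇒ q = 8/15.

2/5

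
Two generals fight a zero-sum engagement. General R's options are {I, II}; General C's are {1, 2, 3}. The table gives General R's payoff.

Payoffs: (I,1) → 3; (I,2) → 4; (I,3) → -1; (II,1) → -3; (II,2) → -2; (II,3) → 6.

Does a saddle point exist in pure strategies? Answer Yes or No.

No

Row minima: I → -1, II → -3; maximin = -1.
Column maxima: 1 → 3, 2 → 4, 3 → 6; minimax = 3.
-1 ≠ 3, so no pure-strategy equilibrium exists.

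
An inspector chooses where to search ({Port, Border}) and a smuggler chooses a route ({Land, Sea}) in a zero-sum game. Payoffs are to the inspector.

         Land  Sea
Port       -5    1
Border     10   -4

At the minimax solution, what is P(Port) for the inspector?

7/10

Row minima: Port → -5, Border → -4; maximin = -4.
Column maxima: Land → 10, Sea → 1; minimax = 1.
-4 ≠ 1, so there is no saddle point; optimal play is mixed.
Let the inspector play Port with probability p. Expected payoff against Land: (-5)p + 10(1−p) = −15p + 10; against Sea: 1p + (-4)(1−p) = 5p − 4.
Setting these equal: −15p + 10 = 5p − 4 ⇒ −20p = -14 ⇒ p = 7/10, and the value is (-15)·(7/10) + 10 = -1/2.
For the smuggler: with q = P(Land), equating Port's and Border's payoffs gives −6q + 1 = 14q − 4 ⇒ q = 1/4.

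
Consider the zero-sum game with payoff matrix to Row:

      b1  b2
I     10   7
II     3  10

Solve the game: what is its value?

Row minima: I → 7, II → 3; maximin = 7.
Column maxima: b1 → 10, b2 → 10; minimax = 10.
7 ≠ 10, so there is no saddle point; optimal play is mixed.
Let Row play I with probability p. Expected payoff against b1: 10p + 3(1−p) = 7p + 3; against b2: 7p + 10(1−p) = −3p + 10.
Setting these equal: 7p + 3 = −3p + 10 ⇒ 10p = 7 ⇒ p = 7/10, and the value is (7)·(7/10) + 3 = 79/10.
For Column: with q = P(b1), equating I's and II's payoffs gives 3q + 7 = −7q + 10 ⇒ q = 3/10.

79/10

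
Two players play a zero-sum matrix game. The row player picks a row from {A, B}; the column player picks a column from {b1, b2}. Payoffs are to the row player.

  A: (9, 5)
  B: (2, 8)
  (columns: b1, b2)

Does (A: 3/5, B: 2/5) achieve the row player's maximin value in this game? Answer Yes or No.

Against b1 this mix gives (3/5)·9 + (2/5)·2 = 31/5.
Against b2 this mix gives (3/5)·5 + (2/5)·8 = 31/5.
All of the column player's active replies (b1, b2) yield 31/5, and no column does worse for the row player. The mix makes the column player indifferent and guarantees 31/5, so it is optimal.

Yes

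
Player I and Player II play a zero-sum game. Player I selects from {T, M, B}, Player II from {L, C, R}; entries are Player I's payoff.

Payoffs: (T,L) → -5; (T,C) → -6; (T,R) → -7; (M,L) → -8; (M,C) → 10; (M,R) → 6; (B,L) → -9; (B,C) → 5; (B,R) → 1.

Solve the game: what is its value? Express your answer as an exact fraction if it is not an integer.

-43/8

Row minima: T → -7, M → -8, B → -9; maximin = -7.
Column maxima: L → -5, C → 10, R → 6; minimax = -5.
-7 ≠ -5, so there is no saddle point; optimal play is mixed.
B is strictly dominated by M, so Player I never plays it.
C is strictly dominated by R (it gives Player I strictly more in every row), so Player II never plays it.
On the remaining 2×2 (T, M vs L, R):
Let Player I play T with probability p. Expected payoff against L: (-5)p + (-8)(1−p) = 3p − 8; against R: (-7)p + 6(1−p) = −13p + 6.
Setting these equal: 3p − 8 = −13p + 6 ⇒ 16p = 14 ⇒ p = 7/8, and the value is (3)·(7/8) − 8 = -43/8.
For Player II: with q = P(L), equating T's and M's payoffs gives 2q − 7 = −14q + 6 ⇒ q = 13/16.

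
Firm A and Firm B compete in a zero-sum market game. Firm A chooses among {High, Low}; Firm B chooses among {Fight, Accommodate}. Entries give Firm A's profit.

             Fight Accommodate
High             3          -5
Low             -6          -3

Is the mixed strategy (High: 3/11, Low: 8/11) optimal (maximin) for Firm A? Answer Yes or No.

Yes

Against Fight this mix gives (3/11)·3 + (8/11)·(-6) = -39/11.
Against Accommodate this mix gives (3/11)·(-5) + (8/11)·(-3) = -39/11.
All of Firm B's active replies (Fight, Accommodate) yield -39/11, and no column does worse for Firm A. The mix makes Firm B indifferent and guarantees -39/11, so it is optimal.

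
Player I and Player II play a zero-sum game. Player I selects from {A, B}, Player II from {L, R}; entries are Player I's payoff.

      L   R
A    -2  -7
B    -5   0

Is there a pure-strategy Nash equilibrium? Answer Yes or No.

Row minima: A → -7, B → -5; maximin = -5.
Column maxima: L → -2, R → 0; minimax = -2.
-5 ≠ -2, so no pure-strategy equilibrium exists.

No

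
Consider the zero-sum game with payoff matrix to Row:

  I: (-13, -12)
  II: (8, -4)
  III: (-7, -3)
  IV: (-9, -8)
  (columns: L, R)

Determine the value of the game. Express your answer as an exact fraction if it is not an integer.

-13/4

Row minima: I → -13, II → -4, III → -7, IV → -9; maximin = -4.
Column maxima: L → 8, R → -3; minimax = -3.
-4 ≠ -3, so there is no saddle point; optimal play is mixed.
I is strictly dominated by II, so Row never plays it.
IV is strictly dominated by II, so Row never plays it.
On the remaining 2×2 (II, III vs L, R):
Let Row play II with probability p. Expected payoff against L: 8p + (-7)(1−p) = 15p − 7; against R: (-4)p + (-3)(1−p) = −p − 3.
Setting these equal: 15p − 7 = −p − 3 ⇒ 16p = 4 ⇒ p = 1/4, and the value is (15)·(1/4) − 7 = -13/4.
For Column: with q = P(L), equating II's and III's payoffs gives 12q − 4 = −4q − 3 ⇒ q = 1/16.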